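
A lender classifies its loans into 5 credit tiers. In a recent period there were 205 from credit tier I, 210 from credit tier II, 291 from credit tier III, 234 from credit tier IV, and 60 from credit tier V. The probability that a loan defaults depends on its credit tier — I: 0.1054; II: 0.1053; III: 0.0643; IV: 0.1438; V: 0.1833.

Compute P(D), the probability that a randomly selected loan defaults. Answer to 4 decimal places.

0.1071

Total: 205 + 210 + 291 + 234 + 60 = 1000.
P(I) = 205/1000 = 0.205. P(II) = 210/1000 = 0.21. P(III) = 291/1000 = 0.291. P(IV) = 234/1000 = 0.234. P(V) = 60/1000 = 0.06.
P(D) = P(D|I)·P(I) + P(D|II)·P(II) + P(D|III)·P(III) + P(D|IV)·P(IV) + P(D|V)·P(V)
      = 0.1054·0.205 + 0.1053·0.21 + 0.0643·0.291 + 0.1438·0.234 + 0.1833·0.06
      = 0.021607 + 0.022113 + 0.0187113 + 0.0336492 + 0.010998 = 0.1070785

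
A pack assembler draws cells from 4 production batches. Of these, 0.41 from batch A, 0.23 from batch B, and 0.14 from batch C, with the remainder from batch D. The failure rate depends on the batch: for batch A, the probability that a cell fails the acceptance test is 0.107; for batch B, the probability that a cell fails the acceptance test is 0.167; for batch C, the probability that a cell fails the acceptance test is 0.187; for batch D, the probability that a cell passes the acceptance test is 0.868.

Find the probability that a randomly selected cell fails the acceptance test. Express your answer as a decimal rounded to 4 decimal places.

P(D) = 1 − (0.41 + 0.23 + 0.14) = 0.22.
P(F|D) = 1 − 0.868 = 0.132.
P(F) = P(F|A)·P(A) + P(F|B)·P(B) + P(F|C)·P(C) + P(F|D)·P(D)
      = 0.107·0.41 + 0.167·0.23 + 0.187·0.14 + 0.132·0.22
      = 0.04387 + 0.03841 + 0.02618 + 0.02904 = 0.1375

P(F) ≈ 0.1375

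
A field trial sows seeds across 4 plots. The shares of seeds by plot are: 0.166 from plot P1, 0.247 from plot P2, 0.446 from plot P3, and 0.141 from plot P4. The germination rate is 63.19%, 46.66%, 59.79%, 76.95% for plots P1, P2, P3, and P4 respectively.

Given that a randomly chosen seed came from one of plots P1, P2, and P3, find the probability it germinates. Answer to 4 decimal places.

0.5667

Let S = {P1, P2, P3}.
P(S) = 0.166 + 0.247 + 0.446 = 0.859.
P(G ∩ S) = 0.6319·0.166 + 0.4666·0.247 + 0.5979·0.446 = 0.1048954 + 0.1152502 + 0.2666634 = 0.486809.
P(G | S) = 0.486809 / 0.859 = 0.566716…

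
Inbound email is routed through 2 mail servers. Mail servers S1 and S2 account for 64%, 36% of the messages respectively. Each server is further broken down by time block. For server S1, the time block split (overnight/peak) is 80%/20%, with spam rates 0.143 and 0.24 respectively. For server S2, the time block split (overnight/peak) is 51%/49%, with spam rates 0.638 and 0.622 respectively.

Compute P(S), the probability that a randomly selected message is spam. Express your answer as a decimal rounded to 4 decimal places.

P(S) ≈ 0.3308

P(S|S1) = 0.8·0.143 + 0.2·0.24 = 0.1144 + 0.048 = 0.1624
P(S|S2) = 0.51·0.638 + 0.49·0.622 = 0.32538 + 0.30478 = 0.63016
By total probability over the outer partition,
P(S) = 0.64·0.1624 + 0.36·0.63016
      = 0.103936 + 0.2268576 = 0.3307936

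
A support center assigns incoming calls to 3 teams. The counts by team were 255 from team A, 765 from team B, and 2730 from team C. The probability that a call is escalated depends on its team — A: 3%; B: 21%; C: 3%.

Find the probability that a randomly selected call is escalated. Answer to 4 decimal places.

Total: 255 + 765 + 2730 = 3750.
P(A) = 255/3750 = 0.068. P(B) = 765/3750 = 0.204. P(C) = 2730/3750 = 0.728.
P(E) = P(E|A)·P(A) + P(E|B)·P(B) + P(E|C)·P(C)
      = 0.03·0.068 + 0.21·0.204 + 0.03·0.728
      = 0.00204 + 0.04284 + 0.02184 = 0.06672

0.0667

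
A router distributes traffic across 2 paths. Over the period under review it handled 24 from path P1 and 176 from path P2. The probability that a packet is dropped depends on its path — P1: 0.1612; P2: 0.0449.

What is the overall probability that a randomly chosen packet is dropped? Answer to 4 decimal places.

0.0589

Total: 24 + 176 = 200.
P(P1) = 24/200 = 0.12. P(P2) = 176/200 = 0.88.
Summing over the partition,
P(L) = P(L|P1)·P(P1) + P(L|P2)·P(P2)
      = 0.1612·0.12 + 0.0449·0.88
      = 0.019344 + 0.039512 = 0.058856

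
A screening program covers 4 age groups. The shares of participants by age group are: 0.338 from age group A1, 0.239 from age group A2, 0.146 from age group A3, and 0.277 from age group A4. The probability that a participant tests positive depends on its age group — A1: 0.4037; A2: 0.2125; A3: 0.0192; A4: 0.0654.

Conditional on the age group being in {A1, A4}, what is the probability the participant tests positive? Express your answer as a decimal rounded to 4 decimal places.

P(T|S) ≈ 0.2513

Let S = {A1, A4}.
P(S) = 0.338 + 0.277 = 0.615.
P(T ∩ S) = 0.4037·0.338 + 0.0654·0.277 = 0.1364506 + 0.0181158 = 0.1545664.
P(T | S) = 0.1545664 / 0.615 = 0.251327…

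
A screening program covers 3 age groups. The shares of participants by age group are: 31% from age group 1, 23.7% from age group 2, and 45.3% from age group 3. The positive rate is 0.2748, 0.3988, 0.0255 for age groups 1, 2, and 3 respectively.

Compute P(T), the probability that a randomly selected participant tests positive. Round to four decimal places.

P(T) = P(T|1)·P(1) + P(T|2)·P(2) + P(T|3)·P(3)
      = 0.2748·0.31 + 0.3988·0.237 + 0.0255·0.453
      = 0.085188 + 0.0945156 + 0.0115515 = 0.1912551

P(T) ≈ 0.1913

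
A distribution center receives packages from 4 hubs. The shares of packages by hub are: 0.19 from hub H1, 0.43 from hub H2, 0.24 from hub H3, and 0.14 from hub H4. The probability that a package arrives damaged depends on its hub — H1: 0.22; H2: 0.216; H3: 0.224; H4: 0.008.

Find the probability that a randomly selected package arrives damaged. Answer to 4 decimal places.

P(D) = P(D|H1)·P(H1) + P(D|H2)·P(H2) + P(D|H3)·P(H3) + P(D|H4)·P(H4)
      = 0.22·0.19 + 0.216·0.43 + 0.224·0.24 + 0.008·0.14
      = 0.0418 + 0.09288 + 0.05376 + 0.00112 = 0.18956

0.1896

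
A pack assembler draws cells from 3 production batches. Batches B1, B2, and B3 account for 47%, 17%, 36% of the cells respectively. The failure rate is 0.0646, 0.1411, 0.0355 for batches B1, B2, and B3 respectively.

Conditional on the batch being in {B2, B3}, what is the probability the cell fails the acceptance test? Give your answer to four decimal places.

P(F|S) ≈ 0.0694

Let S = {B2, B3}.
P(S) = 0.17 + 0.36 = 0.53.
P(F ∩ S) = 0.1411·0.17 + 0.0355·0.36 = 0.023987 + 0.01278 = 0.036767.
P(F | S) = 0.036767 / 0.53 = 0.069372…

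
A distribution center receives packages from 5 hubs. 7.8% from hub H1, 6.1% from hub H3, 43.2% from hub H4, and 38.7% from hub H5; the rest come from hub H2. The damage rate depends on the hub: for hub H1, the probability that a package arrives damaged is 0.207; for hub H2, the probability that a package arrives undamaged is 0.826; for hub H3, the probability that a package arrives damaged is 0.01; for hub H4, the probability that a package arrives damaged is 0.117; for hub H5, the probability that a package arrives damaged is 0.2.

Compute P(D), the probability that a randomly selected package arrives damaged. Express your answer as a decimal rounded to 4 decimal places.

0.1520

P(H2) = 1 − (0.078 + 0.061 + 0.432 + 0.387) = 0.042.
P(D|H2) = 1 − 0.826 = 0.174.
P(D) = P(D|H1)·P(H1) + P(D|H2)·P(H2) + P(D|H3)·P(H3) + P(D|H4)·P(H4) + P(D|H5)·P(H5)
      = 0.207·0.078 + 0.174·0.042 + 0.01·0.061 + 0.117·0.432 + 0.2·0.387
      = 0.016146 + 0.007308 + 0.00061 + 0.050544 + 0.0774 = 0.152008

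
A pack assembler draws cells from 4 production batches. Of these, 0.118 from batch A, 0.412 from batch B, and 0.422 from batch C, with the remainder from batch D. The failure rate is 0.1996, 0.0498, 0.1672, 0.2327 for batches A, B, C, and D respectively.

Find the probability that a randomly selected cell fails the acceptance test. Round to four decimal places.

0.1258

P(D) = 1 − (0.118 + 0.412 + 0.422) = 0.048.
By the law of total probability,
P(F) = P(F|A)·P(A) + P(F|B)·P(B) + P(F|C)·P(C) + P(F|D)·P(D)
      = 0.1996·0.118 + 0.0498·0.412 + 0.1672·0.422 + 0.2327·0.048
      = 0.0235528 + 0.0205176 + 0.0705584 + 0.0111696 = 0.1257984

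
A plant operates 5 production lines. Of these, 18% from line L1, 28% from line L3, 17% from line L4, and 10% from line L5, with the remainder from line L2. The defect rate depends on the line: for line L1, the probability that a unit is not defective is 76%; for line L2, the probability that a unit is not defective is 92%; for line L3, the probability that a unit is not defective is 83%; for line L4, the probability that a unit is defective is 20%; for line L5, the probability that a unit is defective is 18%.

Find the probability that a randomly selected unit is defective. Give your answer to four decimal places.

P(L2) = 1 − (0.18 + 0.28 + 0.17 + 0.1) = 0.27.
P(D|L1) = 1 − 0.76 = 0.24.
P(D|L2) = 1 − 0.92 = 0.08.
P(D|L3) = 1 − 0.83 = 0.17.
P(D) = P(D|L1)·P(L1) + P(D|L2)·P(L2) + P(D|L3)·P(L3) + P(D|L4)·P(L4) + P(D|L5)·P(L5)
      = 0.24·0.18 + 0.08·0.27 + 0.17·0.28 + 0.2·0.17 + 0.18·0.1
      = 0.0432 + 0.0216 + 0.0476 + 0.034 + 0.018 = 0.1644

0.1644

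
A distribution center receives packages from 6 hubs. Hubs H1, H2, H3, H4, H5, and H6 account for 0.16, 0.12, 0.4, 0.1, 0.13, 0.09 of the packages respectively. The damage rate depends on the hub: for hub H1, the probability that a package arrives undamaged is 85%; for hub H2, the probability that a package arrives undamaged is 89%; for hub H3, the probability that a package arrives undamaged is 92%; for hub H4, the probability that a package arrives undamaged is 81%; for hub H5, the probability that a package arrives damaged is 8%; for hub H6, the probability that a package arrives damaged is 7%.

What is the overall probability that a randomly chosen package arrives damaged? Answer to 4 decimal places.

P(D) ≈ 0.1049

P(D|H1) = 1 − 0.85 = 0.15.
P(D|H2) = 1 − 0.89 = 0.11.
P(D|H3) = 1 − 0.92 = 0.08.
P(D|H4) = 1 − 0.81 = 0.19.
P(D) = P(D|H1)·P(H1) + P(D|H2)·P(H2) + P(D|H3)·P(H3) + P(D|H4)·P(H4) + P(D|H5)·P(H5) + P(D|H6)·P(H6)
      = 0.15·0.16 + 0.11·0.12 + 0.08·0.4 + 0.19·0.1 + 0.08·0.13 + 0.07·0.09
      = 0.024 + 0.0132 + 0.032 + 0.019 + 0.0104 + 0.0063 = 0.1049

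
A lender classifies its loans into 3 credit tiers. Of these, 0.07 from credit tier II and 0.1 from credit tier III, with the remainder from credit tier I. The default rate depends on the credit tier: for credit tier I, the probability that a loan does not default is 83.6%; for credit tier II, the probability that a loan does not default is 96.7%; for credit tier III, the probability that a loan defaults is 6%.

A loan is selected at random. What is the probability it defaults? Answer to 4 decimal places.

P(I) = 1 − (0.07 + 0.1) = 0.83.
P(D|I) = 1 − 0.836 = 0.164.
P(D|II) = 1 − 0.967 = 0.033.
P(D) = P(D|I)·P(I) + P(D|II)·P(II) + P(D|III)·P(III)
      = 0.164·0.83 + 0.033·0.07 + 0.06·0.1
      = 0.13612 + 0.00231 + 0.006 = 0.14443

P(D) ≈ 0.1444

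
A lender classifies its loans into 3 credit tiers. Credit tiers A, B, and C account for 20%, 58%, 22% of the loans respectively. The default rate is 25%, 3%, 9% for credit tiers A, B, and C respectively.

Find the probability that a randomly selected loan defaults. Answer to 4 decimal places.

Using total probability over the partition,
P(D) = P(D|A)·P(A) + P(D|B)·P(B) + P(D|C)·P(C)
      = 0.25·0.2 + 0.03·0.58 + 0.09·0.22
      = 0.05 + 0.0174 + 0.0198 = 0.0872

0.0872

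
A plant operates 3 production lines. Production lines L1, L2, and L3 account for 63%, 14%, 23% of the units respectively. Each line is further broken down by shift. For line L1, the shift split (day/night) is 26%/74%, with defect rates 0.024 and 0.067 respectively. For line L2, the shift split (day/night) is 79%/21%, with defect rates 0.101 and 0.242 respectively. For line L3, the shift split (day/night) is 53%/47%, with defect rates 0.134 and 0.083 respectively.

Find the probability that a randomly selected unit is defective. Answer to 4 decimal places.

P(D|L1) = 0.26·0.024 + 0.74·0.067 = 0.00624 + 0.04958 = 0.05582
P(D|L2) = 0.79·0.101 + 0.21·0.242 = 0.07979 + 0.05082 = 0.13061
P(D|L3) = 0.53·0.134 + 0.47·0.083 = 0.07102 + 0.03901 = 0.11003
Then overall,
P(D) = 0.63·0.05582 + 0.14·0.13061 + 0.23·0.11003
      = 0.0351666 + 0.0182854 + 0.0253069 = 0.0787589

0.0788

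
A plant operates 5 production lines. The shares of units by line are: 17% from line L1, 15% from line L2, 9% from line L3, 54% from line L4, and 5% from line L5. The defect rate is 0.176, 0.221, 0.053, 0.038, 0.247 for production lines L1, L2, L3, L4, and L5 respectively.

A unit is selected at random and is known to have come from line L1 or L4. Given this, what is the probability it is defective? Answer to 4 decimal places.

Let S = {L1, L4}.
P(S) = 0.17 + 0.54 = 0.71.
P(D ∩ S) = 0.176·0.17 + 0.038·0.54 = 0.02992 + 0.02052 = 0.05044.
P(D | S) = 0.05044 / 0.71 = 0.071042…

0.0710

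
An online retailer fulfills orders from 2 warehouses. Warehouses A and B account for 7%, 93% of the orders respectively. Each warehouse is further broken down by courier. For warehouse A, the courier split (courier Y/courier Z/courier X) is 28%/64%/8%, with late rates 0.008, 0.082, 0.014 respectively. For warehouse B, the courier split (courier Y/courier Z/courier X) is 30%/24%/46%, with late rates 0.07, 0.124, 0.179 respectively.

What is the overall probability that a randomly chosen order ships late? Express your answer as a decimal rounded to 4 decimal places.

P(L|A) = 0.28·0.008 + 0.64·0.082 + 0.08·0.014 = 0.00224 + 0.05248 + 0.00112 = 0.05584
P(L|B) = 0.3·0.07 + 0.24·0.124 + 0.46·0.179 = 0.021 + 0.02976 + 0.08234 = 0.1331
By total probability over the outer partition,
P(L) = 0.07·0.05584 + 0.93·0.1331
      = 0.0039088 + 0.123783 = 0.1276918

0.1277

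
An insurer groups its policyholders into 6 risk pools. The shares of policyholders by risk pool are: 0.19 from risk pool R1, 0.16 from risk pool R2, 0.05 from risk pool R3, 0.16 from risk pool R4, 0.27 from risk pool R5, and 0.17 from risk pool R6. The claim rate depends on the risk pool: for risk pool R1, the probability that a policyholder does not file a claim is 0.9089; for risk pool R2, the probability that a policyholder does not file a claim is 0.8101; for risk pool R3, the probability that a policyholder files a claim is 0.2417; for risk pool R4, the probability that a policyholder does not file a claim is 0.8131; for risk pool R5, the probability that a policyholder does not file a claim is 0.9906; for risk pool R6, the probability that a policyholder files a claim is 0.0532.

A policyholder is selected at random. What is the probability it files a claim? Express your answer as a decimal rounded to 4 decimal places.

P(C) ≈ 0.1013

P(C|R1) = 1 − 0.9089 = 0.0911.
P(C|R2) = 1 − 0.8101 = 0.1899.
P(C|R4) = 1 − 0.8131 = 0.1869.
P(C|R5) = 1 − 0.9906 = 0.0094.
P(C) = P(C|R1)·P(R1) + P(C|R2)·P(R2) + P(C|R3)·P(R3) + P(C|R4)·P(R4) + P(C|R5)·P(R5) + P(C|R6)·P(R6)
      = 0.0911·0.19 + 0.1899·0.16 + 0.2417·0.05 + 0.1869·0.16 + 0.0094·0.27 + 0.0532·0.17
      = 0.017309 + 0.030384 + 0.012085 + 0.029904 + 0.002538 + 0.009044 = 0.101264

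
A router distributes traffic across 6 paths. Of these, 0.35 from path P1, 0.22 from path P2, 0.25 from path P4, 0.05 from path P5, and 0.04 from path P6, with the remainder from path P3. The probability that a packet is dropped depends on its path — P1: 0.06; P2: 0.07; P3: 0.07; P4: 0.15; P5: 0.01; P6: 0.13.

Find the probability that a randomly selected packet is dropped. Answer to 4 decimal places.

P(P3) = 1 − (0.35 + 0.22 + 0.25 + 0.05 + 0.04) = 0.09.
P(L) = P(L|P1)·P(P1) + P(L|P2)·P(P2) + P(L|P3)·P(P3) + P(L|P4)·P(P4) + P(L|P5)·P(P5) + P(L|P6)·P(P6)
      = 0.06·0.35 + 0.07·0.22 + 0.07·0.09 + 0.15·0.25 + 0.01·0.05 + 0.13·0.04
      = 0.021 + 0.0154 + 0.0063 + 0.0375 + 0.0005 + 0.0052 = 0.0859

P(L) ≈ 0.0859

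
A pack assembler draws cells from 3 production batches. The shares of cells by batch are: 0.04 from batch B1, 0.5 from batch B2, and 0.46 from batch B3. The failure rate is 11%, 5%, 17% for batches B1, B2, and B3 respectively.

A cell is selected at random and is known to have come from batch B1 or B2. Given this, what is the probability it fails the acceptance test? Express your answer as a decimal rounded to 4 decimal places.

Let S = {B1, B2}.
P(S) = 0.04 + 0.5 = 0.54.
P(F ∩ S) = 0.11·0.04 + 0.05·0.5 = 0.0044 + 0.025 = 0.0294.
P(F | S) = 0.0294 / 0.54 = 0.054444…

P(F|S) ≈ 0.0544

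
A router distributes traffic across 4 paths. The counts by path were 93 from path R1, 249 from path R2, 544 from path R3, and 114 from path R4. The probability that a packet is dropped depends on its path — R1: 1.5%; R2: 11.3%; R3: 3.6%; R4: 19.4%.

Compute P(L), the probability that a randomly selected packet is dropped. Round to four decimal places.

Total: 93 + 249 + 544 + 114 = 1000.
P(R1) = 93/1000 = 0.093. P(R2) = 249/1000 = 0.249. P(R3) = 544/1000 = 0.544. P(R4) = 114/1000 = 0.114.
P(L) = P(L|R1)·P(R1) + P(L|R2)·P(R2) + P(L|R3)·P(R3) + P(L|R4)·P(R4)
      = 0.015·0.093 + 0.113·0.249 + 0.036·0.544 + 0.194·0.114
      = 0.001395 + 0.028137 + 0.019584 + 0.022116 = 0.071232

0.0712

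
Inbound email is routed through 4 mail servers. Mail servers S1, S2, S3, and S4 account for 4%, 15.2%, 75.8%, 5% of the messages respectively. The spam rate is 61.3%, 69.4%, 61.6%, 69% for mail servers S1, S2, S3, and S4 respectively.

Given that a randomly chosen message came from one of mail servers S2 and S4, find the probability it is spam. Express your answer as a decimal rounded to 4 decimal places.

0.6930

Let J = {S2, S4}.
P(J) = 0.152 + 0.05 = 0.202.
P(S ∩ J) = 0.694·0.152 + 0.69·0.05 = 0.105488 + 0.0345 = 0.139988.
P(S | J) = 0.139988 / 0.202 = 0.693010…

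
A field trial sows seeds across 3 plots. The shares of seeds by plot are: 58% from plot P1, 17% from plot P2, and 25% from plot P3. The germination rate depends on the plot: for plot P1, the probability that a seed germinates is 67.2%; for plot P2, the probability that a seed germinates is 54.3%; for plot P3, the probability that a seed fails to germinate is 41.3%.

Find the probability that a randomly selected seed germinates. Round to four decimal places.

P(G|P3) = 1 − 0.413 = 0.587.
P(G) = P(G|P1)·P(P1) + P(G|P2)·P(P2) + P(G|P3)·P(P3)
      = 0.672·0.58 + 0.543·0.17 + 0.587·0.25
      = 0.38976 + 0.09231 + 0.14675 = 0.62882

0.6288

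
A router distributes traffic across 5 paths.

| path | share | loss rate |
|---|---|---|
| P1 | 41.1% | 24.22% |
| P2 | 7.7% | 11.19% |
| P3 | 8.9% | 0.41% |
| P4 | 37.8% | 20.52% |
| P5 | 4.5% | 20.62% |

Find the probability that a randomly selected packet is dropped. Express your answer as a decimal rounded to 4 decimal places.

P(L) ≈ 0.1954

Using total probability over the partition,
P(L) = P(L|P1)·P(P1) + P(L|P2)·P(P2) + P(L|P3)·P(P3) + P(L|P4)·P(P4) + P(L|P5)·P(P5)
      = 0.2422·0.411 + 0.1119·0.077 + 0.0041·0.089 + 0.2052·0.378 + 0.2062·0.045
      = 0.0995442 + 0.0086163 + 0.0003649 + 0.0775656 + 0.009279 = 0.19537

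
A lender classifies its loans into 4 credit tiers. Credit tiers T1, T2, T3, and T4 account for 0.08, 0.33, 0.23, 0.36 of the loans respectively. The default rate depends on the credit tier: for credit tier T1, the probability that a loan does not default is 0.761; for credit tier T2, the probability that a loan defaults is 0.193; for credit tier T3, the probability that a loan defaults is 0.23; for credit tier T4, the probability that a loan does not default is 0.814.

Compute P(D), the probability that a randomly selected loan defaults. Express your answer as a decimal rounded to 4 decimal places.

P(D) ≈ 0.2027

P(D|T1) = 1 − 0.761 = 0.239.
P(D|T4) = 1 − 0.814 = 0.186.
P(D) = P(D|T1)·P(T1) + P(D|T2)·P(T2) + P(D|T3)·P(T3) + P(D|T4)·P(T4)
      = 0.239·0.08 + 0.193·0.33 + 0.23·0.23 + 0.186·0.36
      = 0.01912 + 0.06369 + 0.0529 + 0.06696 = 0.20267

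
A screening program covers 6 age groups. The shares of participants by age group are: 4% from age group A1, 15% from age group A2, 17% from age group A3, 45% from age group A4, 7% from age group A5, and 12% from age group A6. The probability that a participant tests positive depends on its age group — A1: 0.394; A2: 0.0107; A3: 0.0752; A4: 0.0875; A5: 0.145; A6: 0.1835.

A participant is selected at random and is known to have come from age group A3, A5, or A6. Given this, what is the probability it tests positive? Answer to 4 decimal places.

Let S = {A3, A5, A6}.
P(S) = 0.17 + 0.07 + 0.12 = 0.36.
P(T ∩ S) = 0.0752·0.17 + 0.145·0.07 + 0.1835·0.12 = 0.012784 + 0.01015 + 0.02202 = 0.044954.
P(T | S) = 0.044954 / 0.36 = 0.124872…

0.1249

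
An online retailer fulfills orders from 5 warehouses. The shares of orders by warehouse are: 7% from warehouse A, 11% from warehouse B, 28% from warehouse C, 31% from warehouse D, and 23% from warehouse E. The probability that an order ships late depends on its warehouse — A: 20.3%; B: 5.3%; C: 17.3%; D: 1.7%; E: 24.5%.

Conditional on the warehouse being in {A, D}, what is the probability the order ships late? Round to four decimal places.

0.0513

Let S = {A, D}.
P(S) = 0.07 + 0.31 = 0.38.
P(L ∩ S) = 0.203·0.07 + 0.017·0.31 = 0.01421 + 0.00527 = 0.01948.
P(L | S) = 0.01948 / 0.38 = 0.051263…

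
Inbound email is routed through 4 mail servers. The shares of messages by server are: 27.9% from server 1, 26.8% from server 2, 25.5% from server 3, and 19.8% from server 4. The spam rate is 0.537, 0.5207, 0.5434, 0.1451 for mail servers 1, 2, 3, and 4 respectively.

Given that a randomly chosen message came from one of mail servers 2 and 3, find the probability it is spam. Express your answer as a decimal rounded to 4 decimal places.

Let J = {2, 3}.
P(J) = 0.268 + 0.255 = 0.523.
P(S ∩ J) = 0.5207·0.268 + 0.5434·0.255 = 0.1395476 + 0.138567 = 0.2781146.
P(S | J) = 0.2781146 / 0.523 = 0.531768…

0.5318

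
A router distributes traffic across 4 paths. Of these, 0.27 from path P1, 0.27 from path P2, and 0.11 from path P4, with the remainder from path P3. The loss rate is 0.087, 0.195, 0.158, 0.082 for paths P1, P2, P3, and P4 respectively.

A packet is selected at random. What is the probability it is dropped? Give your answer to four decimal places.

0.1405

P(P3) = 1 − (0.27 + 0.27 + 0.11) = 0.35.
P(L) = P(L|P1)·P(P1) + P(L|P2)·P(P2) + P(L|P3)·P(P3) + P(L|P4)·P(P4)
      = 0.087·0.27 + 0.195·0.27 + 0.158·0.35 + 0.082·0.11
      = 0.02349 + 0.05265 + 0.0553 + 0.00902 = 0.14046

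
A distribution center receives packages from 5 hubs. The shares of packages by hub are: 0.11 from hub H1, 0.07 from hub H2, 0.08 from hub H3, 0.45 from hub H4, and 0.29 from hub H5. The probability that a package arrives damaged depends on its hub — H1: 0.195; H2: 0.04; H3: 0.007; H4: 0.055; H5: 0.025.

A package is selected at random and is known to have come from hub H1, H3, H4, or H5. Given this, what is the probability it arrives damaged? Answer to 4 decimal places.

Let S = {H1, H3, H4, H5}.
P(S) = 0.11 + 0.08 + 0.45 + 0.29 = 0.93.
P(D ∩ S) = 0.195·0.11 + 0.007·0.08 + 0.055·0.45 + 0.025·0.29 = 0.02145 + 0.00056 + 0.02475 + 0.00725 = 0.05401.
P(D | S) = 0.05401 / 0.93 = 0.058075…

0.0581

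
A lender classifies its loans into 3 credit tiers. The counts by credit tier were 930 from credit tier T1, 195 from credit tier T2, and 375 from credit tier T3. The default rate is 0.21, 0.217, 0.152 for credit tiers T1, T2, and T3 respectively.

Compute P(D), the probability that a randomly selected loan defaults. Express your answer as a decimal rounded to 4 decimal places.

P(D) ≈ 0.1964

Total: 930 + 195 + 375 = 1500.
P(T1) = 930/1500 = 0.62. P(T2) = 195/1500 = 0.13. P(T3) = 375/1500 = 0.25.
By the law of total probability,
P(D) = P(D|T1)·P(T1) + P(D|T2)·P(T2) + P(D|T3)·P(T3)
      = 0.21·0.62 + 0.217·0.13 + 0.152·0.25
      = 0.1302 + 0.02821 + 0.038 = 0.19641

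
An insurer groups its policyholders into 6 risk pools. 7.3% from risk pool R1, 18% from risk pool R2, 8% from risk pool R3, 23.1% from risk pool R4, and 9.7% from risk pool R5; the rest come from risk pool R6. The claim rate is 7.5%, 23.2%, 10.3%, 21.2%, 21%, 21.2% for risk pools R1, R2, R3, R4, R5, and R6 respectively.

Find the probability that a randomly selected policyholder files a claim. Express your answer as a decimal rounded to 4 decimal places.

P(C) ≈ 0.1967

P(R6) = 1 − (0.073 + 0.18 + 0.08 + 0.231 + 0.097) = 0.339.
Using total probability over the partition,
P(C) = P(C|R1)·P(R1) + P(C|R2)·P(R2) + P(C|R3)·P(R3) + P(C|R4)·P(R4) + P(C|R5)·P(R5) + P(C|R6)·P(R6)
      = 0.075·0.073 + 0.232·0.18 + 0.103·0.08 + 0.212·0.231 + 0.21·0.097 + 0.212·0.339
      = 0.005475 + 0.04176 + 0.00824 + 0.048972 + 0.02037 + 0.071868 = 0.196685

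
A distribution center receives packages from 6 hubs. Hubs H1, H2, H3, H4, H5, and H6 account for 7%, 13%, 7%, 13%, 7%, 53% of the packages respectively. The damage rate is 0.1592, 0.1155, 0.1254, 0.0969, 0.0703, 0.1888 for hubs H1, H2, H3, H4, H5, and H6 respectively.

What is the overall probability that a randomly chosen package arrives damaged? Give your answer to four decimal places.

0.1525

P(D) = P(D|H1)·P(H1) + P(D|H2)·P(H2) + P(D|H3)·P(H3) + P(D|H4)·P(H4) + P(D|H5)·P(H5) + P(D|H6)·P(H6)
      = 0.1592·0.07 + 0.1155·0.13 + 0.1254·0.07 + 0.0969·0.13 + 0.0703·0.07 + 0.1888·0.53
      = 0.011144 + 0.015015 + 0.008778 + 0.012597 + 0.004921 + 0.100064 = 0.152519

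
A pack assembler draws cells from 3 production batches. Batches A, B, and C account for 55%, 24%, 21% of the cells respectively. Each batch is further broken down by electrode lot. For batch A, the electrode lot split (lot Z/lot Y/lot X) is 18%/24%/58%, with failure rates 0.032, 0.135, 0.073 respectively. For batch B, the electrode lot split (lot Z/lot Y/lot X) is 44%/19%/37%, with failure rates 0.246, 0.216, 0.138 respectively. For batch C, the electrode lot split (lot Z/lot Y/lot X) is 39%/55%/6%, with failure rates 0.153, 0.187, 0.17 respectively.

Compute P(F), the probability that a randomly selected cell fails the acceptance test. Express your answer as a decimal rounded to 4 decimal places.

0.1286

P(F|A) = 0.18·0.032 + 0.24·0.135 + 0.58·0.073 = 0.00576 + 0.0324 + 0.04234 = 0.0805
P(F|B) = 0.44·0.246 + 0.19·0.216 + 0.37·0.138 = 0.10824 + 0.04104 + 0.05106 = 0.20034
P(F|C) = 0.39·0.153 + 0.55·0.187 + 0.06·0.17 = 0.05967 + 0.10285 + 0.0102 = 0.17272
Then overall,
P(F) = 0.55·0.0805 + 0.24·0.20034 + 0.21·0.17272
      = 0.044275 + 0.0480816 + 0.0362712 = 0.1286278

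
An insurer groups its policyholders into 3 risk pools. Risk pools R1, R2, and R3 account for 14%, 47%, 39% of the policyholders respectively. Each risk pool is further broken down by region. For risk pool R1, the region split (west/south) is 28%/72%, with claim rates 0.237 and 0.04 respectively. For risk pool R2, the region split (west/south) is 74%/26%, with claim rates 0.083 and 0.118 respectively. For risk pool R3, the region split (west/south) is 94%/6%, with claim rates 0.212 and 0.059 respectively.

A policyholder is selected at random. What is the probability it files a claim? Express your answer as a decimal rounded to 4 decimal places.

P(C|R1) = 0.28·0.237 + 0.72·0.04 = 0.06636 + 0.0288 = 0.09516
P(C|R2) = 0.74·0.083 + 0.26·0.118 = 0.06142 + 0.03068 = 0.0921
P(C|R3) = 0.94·0.212 + 0.06·0.059 = 0.19928 + 0.00354 = 0.20282
Then overall,
P(C) = 0.14·0.09516 + 0.47·0.0921 + 0.39·0.20282
      = 0.0133224 + 0.043287 + 0.0790998 = 0.1357092

P(C) ≈ 0.1357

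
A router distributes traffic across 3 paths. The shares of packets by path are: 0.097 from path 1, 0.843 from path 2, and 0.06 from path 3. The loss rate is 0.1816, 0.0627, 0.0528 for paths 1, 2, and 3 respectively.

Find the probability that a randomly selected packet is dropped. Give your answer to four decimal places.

0.0736

P(L) = P(L|1)·P(1) + P(L|2)·P(2) + P(L|3)·P(3)
      = 0.1816·0.097 + 0.0627·0.843 + 0.0528·0.06
      = 0.0176152 + 0.0528561 + 0.003168 = 0.0736393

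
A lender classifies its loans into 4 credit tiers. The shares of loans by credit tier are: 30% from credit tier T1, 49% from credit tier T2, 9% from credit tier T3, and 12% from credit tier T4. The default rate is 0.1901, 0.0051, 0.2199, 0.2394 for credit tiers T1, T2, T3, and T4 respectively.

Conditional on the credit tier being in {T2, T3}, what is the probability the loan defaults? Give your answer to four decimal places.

0.0384

Let S = {T2, T3}.
P(S) = 0.49 + 0.09 = 0.58.
P(D ∩ S) = 0.0051·0.49 + 0.2199·0.09 = 0.002499 + 0.019791 = 0.02229.
P(D | S) = 0.02229 / 0.58 = 0.038431…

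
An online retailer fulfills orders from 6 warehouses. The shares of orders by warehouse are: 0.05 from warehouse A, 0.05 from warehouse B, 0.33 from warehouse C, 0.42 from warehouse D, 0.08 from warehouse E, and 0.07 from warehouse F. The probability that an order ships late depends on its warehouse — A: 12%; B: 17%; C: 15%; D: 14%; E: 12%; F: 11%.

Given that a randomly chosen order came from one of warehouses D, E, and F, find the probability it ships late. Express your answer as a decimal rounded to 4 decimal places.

P(L|S) ≈ 0.1335

Let S = {D, E, F}.
P(S) = 0.42 + 0.08 + 0.07 = 0.57.
P(L ∩ S) = 0.14·0.42 + 0.12·0.08 + 0.11·0.07 = 0.0588 + 0.0096 + 0.0077 = 0.0761.
P(L | S) = 0.0761 / 0.57 = 0.133509…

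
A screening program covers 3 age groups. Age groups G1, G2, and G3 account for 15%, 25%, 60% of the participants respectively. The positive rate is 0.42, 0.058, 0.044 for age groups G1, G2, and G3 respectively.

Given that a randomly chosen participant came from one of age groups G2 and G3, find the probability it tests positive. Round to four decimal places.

0.0481

Let S = {G2, G3}.
P(S) = 0.25 + 0.6 = 0.85.
P(T ∩ S) = 0.058·0.25 + 0.044·0.6 = 0.0145 + 0.0264 = 0.0409.
P(T | S) = 0.0409 / 0.85 = 0.048118…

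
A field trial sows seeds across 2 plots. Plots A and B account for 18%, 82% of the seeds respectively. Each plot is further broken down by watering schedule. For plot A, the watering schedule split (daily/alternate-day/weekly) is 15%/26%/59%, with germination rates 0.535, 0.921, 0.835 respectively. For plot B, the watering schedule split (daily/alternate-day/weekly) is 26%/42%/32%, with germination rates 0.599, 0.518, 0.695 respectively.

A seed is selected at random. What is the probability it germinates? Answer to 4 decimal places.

P(G|A) = 0.15·0.535 + 0.26·0.921 + 0.59·0.835 = 0.08025 + 0.23946 + 0.49265 = 0.81236
P(G|B) = 0.26·0.599 + 0.42·0.518 + 0.32·0.695 = 0.15574 + 0.21756 + 0.2224 = 0.5957
Then overall,
P(G) = 0.18·0.81236 + 0.82·0.5957
      = 0.1462248 + 0.488474 = 0.6346988

0.6347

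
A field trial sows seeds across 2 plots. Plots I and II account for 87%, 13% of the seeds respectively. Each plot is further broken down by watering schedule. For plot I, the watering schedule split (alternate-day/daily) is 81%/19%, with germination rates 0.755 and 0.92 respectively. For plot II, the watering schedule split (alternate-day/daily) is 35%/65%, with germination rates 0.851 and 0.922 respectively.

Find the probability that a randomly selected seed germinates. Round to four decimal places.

P(G|I) = 0.81·0.755 + 0.19·0.92 = 0.61155 + 0.1748 = 0.78635
P(G|II) = 0.35·0.851 + 0.65·0.922 = 0.29785 + 0.5993 = 0.89715
By total probability over the outer partition,
P(G) = 0.87·0.78635 + 0.13·0.89715
      = 0.6841245 + 0.1166295 = 0.800754

0.8008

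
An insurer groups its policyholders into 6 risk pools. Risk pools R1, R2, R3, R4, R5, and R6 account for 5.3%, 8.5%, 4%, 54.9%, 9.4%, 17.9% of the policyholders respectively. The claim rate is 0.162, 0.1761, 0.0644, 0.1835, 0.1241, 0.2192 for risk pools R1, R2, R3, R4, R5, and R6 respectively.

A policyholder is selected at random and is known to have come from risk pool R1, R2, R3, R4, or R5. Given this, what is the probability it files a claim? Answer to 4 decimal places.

Let S = {R1, R2, R3, R4, R5}.
P(S) = 0.053 + 0.085 + 0.04 + 0.549 + 0.094 = 0.821.
P(C ∩ S) = 0.162·0.053 + 0.1761·0.085 + 0.0644·0.04 + 0.1835·0.549 + 0.1241·0.094 = 0.008586 + 0.0149685 + 0.002576 + 0.1007415 + 0.0116654 = 0.1385374.
P(C | S) = 0.1385374 / 0.821 = 0.168742…

0.1687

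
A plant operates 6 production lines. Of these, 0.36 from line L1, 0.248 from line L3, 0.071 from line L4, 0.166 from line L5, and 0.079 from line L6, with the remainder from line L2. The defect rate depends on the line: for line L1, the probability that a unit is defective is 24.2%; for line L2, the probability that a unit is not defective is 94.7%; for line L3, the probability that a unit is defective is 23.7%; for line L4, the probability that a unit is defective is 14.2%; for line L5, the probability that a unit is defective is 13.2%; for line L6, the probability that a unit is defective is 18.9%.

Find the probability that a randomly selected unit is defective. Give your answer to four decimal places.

0.1968

P(L2) = 1 − (0.36 + 0.248 + 0.071 + 0.166 + 0.079) = 0.076.
P(D|L2) = 1 − 0.947 = 0.053.
P(D) = P(D|L1)·P(L1) + P(D|L2)·P(L2) + P(D|L3)·P(L3) + P(D|L4)·P(L4) + P(D|L5)·P(L5) + P(D|L6)·P(L6)
      = 0.242·0.36 + 0.053·0.076 + 0.237·0.248 + 0.142·0.071 + 0.132·0.166 + 0.189·0.079
      = 0.08712 + 0.004028 + 0.058776 + 0.010082 + 0.021912 + 0.014931 = 0.196849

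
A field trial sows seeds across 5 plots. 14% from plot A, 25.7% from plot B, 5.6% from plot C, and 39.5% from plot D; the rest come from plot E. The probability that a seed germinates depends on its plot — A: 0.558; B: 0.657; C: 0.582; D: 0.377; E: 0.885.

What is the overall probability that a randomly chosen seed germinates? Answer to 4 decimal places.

0.5630

P(E) = 1 − (0.14 + 0.257 + 0.056 + 0.395) = 0.152.
Summing over the partition,
P(G) = P(G|A)·P(A) + P(G|B)·P(B) + P(G|C)·P(C) + P(G|D)·P(D) + P(G|E)·P(E)
      = 0.558·0.14 + 0.657·0.257 + 0.582·0.056 + 0.377·0.395 + 0.885·0.152
      = 0.07812 + 0.168849 + 0.032592 + 0.148915 + 0.13452 = 0.562996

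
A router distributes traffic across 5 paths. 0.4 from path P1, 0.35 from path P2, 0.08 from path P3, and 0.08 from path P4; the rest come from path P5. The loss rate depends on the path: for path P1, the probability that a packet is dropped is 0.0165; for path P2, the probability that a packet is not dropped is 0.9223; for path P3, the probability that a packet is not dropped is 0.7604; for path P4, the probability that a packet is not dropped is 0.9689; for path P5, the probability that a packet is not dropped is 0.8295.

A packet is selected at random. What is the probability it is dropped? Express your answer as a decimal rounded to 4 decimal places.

P(L) ≈ 0.0708

P(P5) = 1 − (0.4 + 0.35 + 0.08 + 0.08) = 0.09.
P(L|P2) = 1 − 0.9223 = 0.0777.
P(L|P3) = 1 − 0.7604 = 0.2396.
P(L|P4) = 1 − 0.9689 = 0.0311.
P(L|P5) = 1 − 0.8295 = 0.1705.
Using total probability over the partition,
P(L) = P(L|P1)·P(P1) + P(L|P2)·P(P2) + P(L|P3)·P(P3) + P(L|P4)·P(P4) + P(L|P5)·P(P5)
      = 0.0165·0.4 + 0.0777·0.35 + 0.2396·0.08 + 0.0311·0.08 + 0.1705·0.09
      = 0.0066 + 0.027195 + 0.019168 + 0.002488 + 0.015345 = 0.070796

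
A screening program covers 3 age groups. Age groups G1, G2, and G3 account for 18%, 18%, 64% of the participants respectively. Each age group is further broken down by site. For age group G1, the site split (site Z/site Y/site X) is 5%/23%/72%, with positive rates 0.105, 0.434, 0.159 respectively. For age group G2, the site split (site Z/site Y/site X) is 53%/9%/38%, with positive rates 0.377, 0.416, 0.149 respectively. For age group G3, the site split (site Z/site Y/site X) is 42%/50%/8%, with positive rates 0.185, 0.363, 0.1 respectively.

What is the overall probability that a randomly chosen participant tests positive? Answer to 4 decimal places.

P(T|G1) = 0.05·0.105 + 0.23·0.434 + 0.72·0.159 = 0.00525 + 0.09982 + 0.11448 = 0.21955
P(T|G2) = 0.53·0.377 + 0.09·0.416 + 0.38·0.149 = 0.19981 + 0.03744 + 0.05662 = 0.29387
P(T|G3) = 0.42·0.185 + 0.5·0.363 + 0.08·0.1 = 0.0777 + 0.1815 + 0.008 = 0.2672
By total probability over the outer partition,
P(T) = 0.18·0.21955 + 0.18·0.29387 + 0.64·0.2672
      = 0.039519 + 0.0528966 + 0.171008 = 0.2634236

0.2634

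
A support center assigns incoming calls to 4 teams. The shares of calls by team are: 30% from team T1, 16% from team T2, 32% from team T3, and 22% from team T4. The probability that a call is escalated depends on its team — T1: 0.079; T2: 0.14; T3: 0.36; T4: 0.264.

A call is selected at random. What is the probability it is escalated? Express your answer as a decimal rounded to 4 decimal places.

Using total probability over the partition,
P(E) = P(E|T1)·P(T1) + P(E|T2)·P(T2) + P(E|T3)·P(T3) + P(E|T4)·P(T4)
      = 0.079·0.3 + 0.14·0.16 + 0.36·0.32 + 0.264·0.22
      = 0.0237 + 0.0224 + 0.1152 + 0.05808 = 0.21938

0.2194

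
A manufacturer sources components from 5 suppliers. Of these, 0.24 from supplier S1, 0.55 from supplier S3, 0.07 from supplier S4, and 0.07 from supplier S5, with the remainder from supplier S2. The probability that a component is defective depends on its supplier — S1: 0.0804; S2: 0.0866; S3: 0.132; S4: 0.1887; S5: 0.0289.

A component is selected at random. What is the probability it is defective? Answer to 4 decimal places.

P(S2) = 1 − (0.24 + 0.55 + 0.07 + 0.07) = 0.07.
Summing over the partition,
P(D) = P(D|S1)·P(S1) + P(D|S2)·P(S2) + P(D|S3)·P(S3) + P(D|S4)·P(S4) + P(D|S5)·P(S5)
      = 0.0804·0.24 + 0.0866·0.07 + 0.132·0.55 + 0.1887·0.07 + 0.0289·0.07
      = 0.019296 + 0.006062 + 0.0726 + 0.013209 + 0.002023 = 0.11319

P(D) ≈ 0.1132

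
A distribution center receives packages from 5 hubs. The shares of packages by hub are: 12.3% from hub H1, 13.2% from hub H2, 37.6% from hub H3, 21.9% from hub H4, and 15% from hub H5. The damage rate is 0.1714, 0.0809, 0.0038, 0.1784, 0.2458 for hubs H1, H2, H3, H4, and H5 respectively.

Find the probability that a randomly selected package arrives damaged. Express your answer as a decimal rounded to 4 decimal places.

0.1091

P(D) = P(D|H1)·P(H1) + P(D|H2)·P(H2) + P(D|H3)·P(H3) + P(D|H4)·P(H4) + P(D|H5)·P(H5)
      = 0.1714·0.123 + 0.0809·0.132 + 0.0038·0.376 + 0.1784·0.219 + 0.2458·0.15
      = 0.0210822 + 0.0106788 + 0.0014288 + 0.0390696 + 0.03687 = 0.1091294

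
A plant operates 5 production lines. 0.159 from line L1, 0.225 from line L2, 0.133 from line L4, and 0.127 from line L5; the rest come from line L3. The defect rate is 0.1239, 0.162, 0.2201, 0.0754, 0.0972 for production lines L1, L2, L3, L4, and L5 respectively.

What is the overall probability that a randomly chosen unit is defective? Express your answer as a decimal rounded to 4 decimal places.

P(L3) = 1 − (0.159 + 0.225 + 0.133 + 0.127) = 0.356.
P(D) = P(D|L1)·P(L1) + P(D|L2)·P(L2) + P(D|L3)·P(L3) + P(D|L4)·P(L4) + P(D|L5)·P(L5)
      = 0.1239·0.159 + 0.162·0.225 + 0.2201·0.356 + 0.0754·0.133 + 0.0972·0.127
      = 0.0197001 + 0.03645 + 0.0783556 + 0.0100282 + 0.0123444 = 0.1568783

P(D) ≈ 0.1569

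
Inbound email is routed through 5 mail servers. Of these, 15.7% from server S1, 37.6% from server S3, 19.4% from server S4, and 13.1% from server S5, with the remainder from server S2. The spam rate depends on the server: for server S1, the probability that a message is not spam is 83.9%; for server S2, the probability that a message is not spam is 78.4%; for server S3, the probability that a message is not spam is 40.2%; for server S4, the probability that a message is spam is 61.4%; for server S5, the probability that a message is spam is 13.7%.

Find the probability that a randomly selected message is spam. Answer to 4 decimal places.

0.4179

P(S2) = 1 − (0.157 + 0.376 + 0.194 + 0.131) = 0.142.
P(S|S1) = 1 − 0.839 = 0.161.
P(S|S2) = 1 − 0.784 = 0.216.
P(S|S3) = 1 − 0.402 = 0.598.
P(S) = P(S|S1)·P(S1) + P(S|S2)·P(S2) + P(S|S3)·P(S3) + P(S|S4)·P(S4) + P(S|S5)·P(S5)
      = 0.161·0.157 + 0.216·0.142 + 0.598·0.376 + 0.614·0.194 + 0.137·0.131
      = 0.025277 + 0.030672 + 0.224848 + 0.119116 + 0.017947 = 0.41786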